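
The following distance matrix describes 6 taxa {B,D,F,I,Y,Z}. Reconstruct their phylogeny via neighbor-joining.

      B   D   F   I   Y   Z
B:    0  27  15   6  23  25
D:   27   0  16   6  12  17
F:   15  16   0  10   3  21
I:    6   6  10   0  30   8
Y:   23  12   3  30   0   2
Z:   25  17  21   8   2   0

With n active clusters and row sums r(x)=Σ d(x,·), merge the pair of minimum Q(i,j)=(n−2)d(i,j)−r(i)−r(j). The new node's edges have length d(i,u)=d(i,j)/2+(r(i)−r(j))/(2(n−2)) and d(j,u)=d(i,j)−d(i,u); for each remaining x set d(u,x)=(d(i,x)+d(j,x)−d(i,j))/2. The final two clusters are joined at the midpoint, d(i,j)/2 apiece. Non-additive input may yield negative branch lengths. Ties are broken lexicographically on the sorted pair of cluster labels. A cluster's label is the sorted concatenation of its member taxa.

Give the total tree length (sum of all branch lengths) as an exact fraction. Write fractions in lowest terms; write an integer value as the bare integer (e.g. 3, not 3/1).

iteration 1: select Y,Z (d=2, Q=-135); attach at lengths (5/8, 11/8); label the merged cluster YZ
  updated: d(B,YZ)=23, d(D,YZ)=27/2, d(F,YZ)=11, d(I,YZ)=18
iteration 2: select B,I (d=6, Q=-93); attach at lengths (49/6, -13/6); label the merged cluster BI
  updated: d(BI,D)=27/2, d(BI,F)=19/2, d(BI,YZ)=35/2
iteration 3: select BI,F (d=19/2, Q=-58); attach at lengths (23/4, 15/4); label the merged cluster BFI
  updated: d(BFI,D)=10, d(BFI,YZ)=19/2
iteration 4: select BFI,D (d=10, Q=-33); attach at lengths (3, 7); label the merged cluster BDFI
  updated: d(BDFI,YZ)=13/2
iteration 5: select BDFI,YZ (d=13/2); attach at lengths (13/4, 13/4); label the merged cluster BDFIYZ
final tree: ((((B:49/6,I:-13/6):23/4,F:15/4):3,D:7):13/4,(Y:5/8,Z:11/8):13/4)
total length: 34

34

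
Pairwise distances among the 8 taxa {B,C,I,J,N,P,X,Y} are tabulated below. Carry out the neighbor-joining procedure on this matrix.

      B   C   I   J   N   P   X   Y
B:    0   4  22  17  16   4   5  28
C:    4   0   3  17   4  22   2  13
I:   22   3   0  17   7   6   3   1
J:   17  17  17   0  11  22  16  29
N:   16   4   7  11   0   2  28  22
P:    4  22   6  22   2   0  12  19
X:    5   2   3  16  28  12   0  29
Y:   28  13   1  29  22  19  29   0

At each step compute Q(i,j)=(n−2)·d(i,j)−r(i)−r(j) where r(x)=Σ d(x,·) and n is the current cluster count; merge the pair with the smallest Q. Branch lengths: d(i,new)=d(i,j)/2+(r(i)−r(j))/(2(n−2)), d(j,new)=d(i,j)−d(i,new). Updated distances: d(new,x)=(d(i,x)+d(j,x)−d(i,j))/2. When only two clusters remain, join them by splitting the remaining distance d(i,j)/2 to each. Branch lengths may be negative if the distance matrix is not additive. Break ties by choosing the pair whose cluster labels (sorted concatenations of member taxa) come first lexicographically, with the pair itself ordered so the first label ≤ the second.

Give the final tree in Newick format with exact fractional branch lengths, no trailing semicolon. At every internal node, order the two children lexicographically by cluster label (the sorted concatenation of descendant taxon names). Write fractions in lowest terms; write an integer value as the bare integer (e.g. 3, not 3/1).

1. join I+Y (d=1, Q=-194) ⇒ IY; edges |I|=-19/3, |Y|=22/3
  updated: d(B,IY)=49/2, d(C,IY)=15/2, d(IY,J)=45/2, d(IY,N)=14, d(IY,P)=12, d(IY,X)=31/2
2. join N+P (d=2, Q=-139) ⇒ NP; edges |N|=11/10, |P|=9/10
  updated: d(B,NP)=9, d(C,NP)=12, d(IY,NP)=12, d(J,NP)=31/2, d(NP,X)=19
3. join IY+NP (d=12, Q=-203/2) ⇒ INPY; edges |IY|=125/16, |NP|=67/16
  updated: d(B,INPY)=43/4, d(C,INPY)=15/4, d(INPY,J)=13, d(INPY,X)=45/4
4. join INPY+J (d=13, Q=-251/4) ⇒ IJNPY; edges |INPY|=59/24, |J|=253/24
  updated: d(B,IJNPY)=59/8, d(C,IJNPY)=31/8, d(IJNPY,X)=57/8
5. join B+X (d=5, Q=-41/2) ⇒ BX; edges |B|=49/16, |X|=31/16
  updated: d(BX,C)=1/2, d(BX,IJNPY)=19/4
6. join BX+C (d=1/2, Q=-73/8) ⇒ BCX; edges |BX|=11/16, |C|=-3/16
  updated: d(BCX,IJNPY)=65/16
7. join BCX+IJNPY (d=65/16) ⇒ BCIJNPXY; edges |BCX|=65/32, |IJNPY|=65/32
final tree: (((B:49/16,X:31/16):11/16,C:-3/16):65/32,(((I:-19/3,Y:22/3):125/16,(N:11/10,P:9/10):67/16):59/24,J:253/24):65/32)
total length: 601/16

(((B:49/16,X:31/16):11/16,C:-3/16):65/32,(((I:-19/3,Y:22/3):125/16,(N:11/10,P:9/10):67/16):59/24,J:253/24):65/32)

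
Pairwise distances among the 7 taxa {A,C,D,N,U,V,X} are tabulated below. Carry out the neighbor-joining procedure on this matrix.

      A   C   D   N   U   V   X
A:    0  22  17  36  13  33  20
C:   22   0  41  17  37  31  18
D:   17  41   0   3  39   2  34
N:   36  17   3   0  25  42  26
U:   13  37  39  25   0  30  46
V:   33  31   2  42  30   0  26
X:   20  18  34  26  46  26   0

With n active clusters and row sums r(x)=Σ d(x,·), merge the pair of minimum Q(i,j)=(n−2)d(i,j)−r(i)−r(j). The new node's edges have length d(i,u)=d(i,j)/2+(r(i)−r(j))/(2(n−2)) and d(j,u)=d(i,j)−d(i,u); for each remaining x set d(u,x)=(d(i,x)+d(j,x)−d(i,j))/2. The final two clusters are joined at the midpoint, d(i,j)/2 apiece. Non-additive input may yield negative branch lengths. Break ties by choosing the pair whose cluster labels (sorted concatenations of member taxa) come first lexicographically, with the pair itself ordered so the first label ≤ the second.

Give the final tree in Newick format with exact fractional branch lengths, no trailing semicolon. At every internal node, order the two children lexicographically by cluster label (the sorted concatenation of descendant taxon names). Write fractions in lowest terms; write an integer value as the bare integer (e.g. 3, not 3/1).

step 1: merge (D,V) at d=2, Q=-290; branch lengths D→-9/5, V→19/5; new cluster DV
  updated: d(A,DV)=24, d(C,DV)=35, d(DV,N)=43/2, d(DV,U)=67/2, d(DV,X)=29
step 2: merge (A,U) at d=13, Q=-435/2; branch lengths A→25/16, U→183/16; new cluster AU
  updated: d(AU,C)=23, d(AU,DV)=89/4, d(AU,N)=24, d(AU,X)=53/2
step 3: merge (C,X) at d=18, Q=-277/2; branch lengths C→95/12, X→121/12; new cluster CX
  updated: d(AU,CX)=63/4, d(CX,DV)=23, d(CX,N)=25/2
step 4: merge (AU,DV) at d=89/4, Q=-337/4; branch lengths AU→159/16, DV→197/16; new cluster ADUV
  updated: d(ADUV,CX)=33/4, d(ADUV,N)=93/8
step 5: merge (ADUV,CX) at d=33/4, Q=-259/8; branch lengths ADUV→59/16, CX→73/16; new cluster ACDUVX
  updated: d(ACDUVX,N)=127/16
step 6: merge (ACDUVX,N) at d=127/16; branch lengths ACDUVX→127/32, N→127/32; new cluster ACDNUVX
final tree: ((((A:25/16,U:183/16):159/16,(D:-9/5,V:19/5):197/16):59/16,(C:95/12,X:121/12):73/16):127/32,N:127/32)
total length: 1143/16

((((A:25/16,U:183/16):159/16,(D:-9/5,V:19/5):197/16):59/16,(C:95/12,X:121/12):73/16):127/32,N:127/32)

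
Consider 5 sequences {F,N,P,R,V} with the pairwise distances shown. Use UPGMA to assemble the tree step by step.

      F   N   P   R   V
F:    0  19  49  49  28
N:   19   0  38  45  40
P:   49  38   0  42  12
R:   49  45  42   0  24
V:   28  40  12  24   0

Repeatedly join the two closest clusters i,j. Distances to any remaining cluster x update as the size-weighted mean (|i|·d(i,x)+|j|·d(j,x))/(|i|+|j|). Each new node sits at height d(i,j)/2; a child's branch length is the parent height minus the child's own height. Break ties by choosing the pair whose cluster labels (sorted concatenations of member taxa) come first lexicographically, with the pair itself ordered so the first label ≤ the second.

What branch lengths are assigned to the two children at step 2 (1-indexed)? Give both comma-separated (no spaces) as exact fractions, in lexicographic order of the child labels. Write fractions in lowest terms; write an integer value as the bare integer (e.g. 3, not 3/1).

iteration 1: select P,V (d=12); attach at lengths (6, 6); label the merged cluster PV
  updated: d(F,PV)=77/2, d(N,PV)=39, d(PV,R)=33
iteration 2: select F,N (d=19); attach at lengths (19/2, 19/2); label the merged cluster FN
  updated: d(FN,PV)=155/4, d(FN,R)=47
iteration 3: select PV,R (d=33); attach at lengths (21/2, 33/2); label the merged cluster PRV
  updated: d(FN,PRV)=83/2
iteration 4: select FN,PRV (d=83/2); attach at lengths (45/4, 17/4); label the merged cluster FNPRV
final tree: ((F:19/2,N:19/2):45/4,((P:6,V:6):21/2,R:33/2):17/4)
total length: 147/2

19/2,19/2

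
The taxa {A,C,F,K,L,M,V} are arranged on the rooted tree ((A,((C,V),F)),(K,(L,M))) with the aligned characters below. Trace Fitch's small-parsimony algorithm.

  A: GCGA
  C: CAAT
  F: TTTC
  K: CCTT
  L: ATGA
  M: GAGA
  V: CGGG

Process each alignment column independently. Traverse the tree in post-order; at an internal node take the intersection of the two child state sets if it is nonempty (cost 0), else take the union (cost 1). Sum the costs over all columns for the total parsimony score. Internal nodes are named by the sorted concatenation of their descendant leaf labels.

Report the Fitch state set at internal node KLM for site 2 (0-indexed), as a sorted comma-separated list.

[col 0] CV: children C:{C}, V:{C} ∩→ {C}; cost 0
[col 0] CFV: children CV:{C}, F:{T} ∪→ {C,T}; cost 1
[col 0] ACFV: children A:{G}, CFV:{C,T} ∪→ {C,G,T}; cost 1
[col 0] LM: children L:{A}, M:{G} ∪→ {A,G}; cost 1
[col 0] KLM: children K:{C}, LM:{A,G} ∪→ {A,C,G}; cost 1
[col 0] ACFKLMV: children ACFV:{C,G,T}, KLM:{A,C,G} ∩→ {C,G}; cost 0
[col 1] CV: children C:{A}, V:{G} ∪→ {A,G}; cost 1
[col 1] CFV: children CV:{A,G}, F:{T} ∪→ {A,G,T}; cost 1
[col 1] ACFV: children A:{C}, CFV:{A,G,T} ∪→ {A,C,G,T}; cost 1
[col 1] LM: children L:{T}, M:{A} ∪→ {A,T}; cost 1
[col 1] KLM: children K:{C}, LM:{A,T} ∪→ {A,C,T}; cost 1
[col 1] ACFKLMV: children ACFV:{A,C,G,T}, KLM:{A,C,T} ∩→ {A,C,T}; cost 0
[col 2] CV: children C:{A}, V:{G} ∪→ {A,G}; cost 1
[col 2] CFV: children CV:{A,G}, F:{T} ∪→ {A,G,T}; cost 1
[col 2] ACFV: children A:{G}, CFV:{A,G,T} ∩→ {G}; cost 0
[col 2] LM: children L:{G}, M:{G} ∩→ {G}; cost 0
[col 2] KLM: children K:{T}, LM:{G} ∪→ {G,T}; cost 1
[col 2] ACFKLMV: children ACFV:{G}, KLM:{G,T} ∩→ {G}; cost 0
[col 3] CV: children C:{T}, V:{G} ∪→ {G,T}; cost 1
[col 3] CFV: children CV:{G,T}, F:{C} ∪→ {C,G,T}; cost 1
[col 3] ACFV: children A:{A}, CFV:{C,G,T} ∪→ {A,C,G,T}; cost 1
[col 3] LM: children L:{A}, M:{A} ∩→ {A}; cost 0
[col 3] KLM: children K:{T}, LM:{A} ∪→ {A,T}; cost 1
[col 3] ACFKLMV: children ACFV:{A,C,G,T}, KLM:{A,T} ∩→ {A,T}; cost 0
per-site changes: [4, 5, 3, 4]; total = 16

G,T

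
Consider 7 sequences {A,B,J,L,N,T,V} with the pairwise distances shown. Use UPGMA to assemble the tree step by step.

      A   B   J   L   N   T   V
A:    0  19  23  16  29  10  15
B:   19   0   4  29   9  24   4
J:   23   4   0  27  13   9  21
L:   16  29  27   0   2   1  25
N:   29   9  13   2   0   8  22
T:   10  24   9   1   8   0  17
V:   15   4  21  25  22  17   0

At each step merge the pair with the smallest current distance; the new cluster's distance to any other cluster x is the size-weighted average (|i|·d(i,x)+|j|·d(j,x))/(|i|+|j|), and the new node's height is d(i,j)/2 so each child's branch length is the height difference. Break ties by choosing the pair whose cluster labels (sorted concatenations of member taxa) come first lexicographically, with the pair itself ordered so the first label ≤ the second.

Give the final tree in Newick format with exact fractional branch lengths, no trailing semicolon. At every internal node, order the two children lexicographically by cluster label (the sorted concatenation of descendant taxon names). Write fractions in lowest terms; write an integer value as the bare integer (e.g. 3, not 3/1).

iteration 1: select L,T (d=1); attach at lengths (1/2, 1/2); label the merged cluster LT
  updated: d(A,LT)=13, d(B,LT)=53/2, d(J,LT)=18, d(LT,N)=5, d(LT,V)=21
iteration 2: select B,J (d=4); attach at lengths (2, 2); label the merged cluster BJ
  updated: d(A,BJ)=21, d(BJ,LT)=89/4, d(BJ,N)=11, d(BJ,V)=25/2
iteration 3: select LT,N (d=5); attach at lengths (2, 5/2); label the merged cluster LNT
  updated: d(A,LNT)=55/3, d(BJ,LNT)=37/2, d(LNT,V)=64/3
iteration 4: select BJ,V (d=25/2); attach at lengths (17/4, 25/4); label the merged cluster BJV
  updated: d(A,BJV)=19, d(BJV,LNT)=175/9
iteration 5: select A,LNT (d=55/3); attach at lengths (55/6, 20/3); label the merged cluster ALNT
  updated: d(ALNT,BJV)=58/3
iteration 6: select ALNT,BJV (d=58/3); attach at lengths (1/2, 41/12); label the merged cluster ABJLNTV
final tree: ((A:55/6,((L:1/2,T:1/2):2,N:5/2):20/3):1/2,((B:2,J:2):17/4,V:25/4):41/12)
total length: 159/4

((A:55/6,((L:1/2,T:1/2):2,N:5/2):20/3):1/2,((B:2,J:2):17/4,V:25/4):41/12)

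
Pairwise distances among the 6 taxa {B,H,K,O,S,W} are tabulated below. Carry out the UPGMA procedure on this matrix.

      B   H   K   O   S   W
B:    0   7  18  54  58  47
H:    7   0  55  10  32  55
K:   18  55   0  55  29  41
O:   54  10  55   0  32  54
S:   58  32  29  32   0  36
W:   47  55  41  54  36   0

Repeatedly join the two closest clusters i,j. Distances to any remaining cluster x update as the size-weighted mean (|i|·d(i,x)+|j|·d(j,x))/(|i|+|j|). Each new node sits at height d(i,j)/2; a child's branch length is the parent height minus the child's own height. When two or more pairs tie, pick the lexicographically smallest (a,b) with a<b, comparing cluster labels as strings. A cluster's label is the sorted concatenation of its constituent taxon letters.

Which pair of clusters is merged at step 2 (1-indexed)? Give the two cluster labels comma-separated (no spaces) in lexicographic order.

K,S

step 1: merge (B,H) at d=7; branch lengths B→7/2, H→7/2; new cluster BH
  updated: d(BH,K)=73/2, d(BH,O)=32, d(BH,S)=45, d(BH,W)=51
step 2: merge (K,S) at d=29; branch lengths K→29/2, S→29/2; new cluster KS
  updated: d(BH,KS)=163/4, d(KS,O)=87/2, d(KS,W)=77/2
step 3: merge (BH,O) at d=32; branch lengths BH→25/2, O→16; new cluster BHO
  updated: d(BHO,KS)=125/3, d(BHO,W)=52
step 4: merge (KS,W) at d=77/2; branch lengths KS→19/4, W→77/4; new cluster KSW
  updated: d(BHO,KSW)=406/9
step 5: merge (BHO,KSW) at d=406/9; branch lengths BHO→59/9, KSW→119/36; new cluster BHKOSW
final tree: (((B:7/2,H:7/2):25/2,O:16):59/9,((K:29/2,S:29/2):19/4,W:77/4):119/36)
total length: 3541/36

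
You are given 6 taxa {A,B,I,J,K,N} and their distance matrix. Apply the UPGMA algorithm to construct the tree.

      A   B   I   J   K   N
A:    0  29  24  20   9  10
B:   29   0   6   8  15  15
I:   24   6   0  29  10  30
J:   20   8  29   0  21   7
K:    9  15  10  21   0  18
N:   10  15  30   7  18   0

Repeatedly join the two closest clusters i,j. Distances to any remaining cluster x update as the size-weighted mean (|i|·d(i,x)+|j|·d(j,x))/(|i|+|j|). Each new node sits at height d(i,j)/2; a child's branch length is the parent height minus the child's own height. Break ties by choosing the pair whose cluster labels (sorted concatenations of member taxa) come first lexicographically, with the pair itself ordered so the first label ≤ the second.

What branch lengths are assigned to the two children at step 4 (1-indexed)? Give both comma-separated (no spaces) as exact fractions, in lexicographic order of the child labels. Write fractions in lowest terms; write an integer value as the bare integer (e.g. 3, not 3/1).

33/8,41/8

iteration 1: select B,I (d=6); attach at lengths (3, 3); label the merged cluster BI
  updated: d(A,BI)=53/2, d(BI,J)=37/2, d(BI,K)=25/2, d(BI,N)=45/2
iteration 2: select J,N (d=7); attach at lengths (7/2, 7/2); label the merged cluster JN
  updated: d(A,JN)=15, d(BI,JN)=41/2, d(JN,K)=39/2
iteration 3: select A,K (d=9); attach at lengths (9/2, 9/2); label the merged cluster AK
  updated: d(AK,BI)=39/2, d(AK,JN)=69/4
iteration 4: select AK,JN (d=69/4); attach at lengths (33/8, 41/8); label the merged cluster AJKN
  updated: d(AJKN,BI)=20
iteration 5: select AJKN,BI (d=20); attach at lengths (11/8, 7); label the merged cluster ABIJKN
final tree: (((A:9/2,K:9/2):33/8,(J:7/2,N:7/2):41/8):11/8,(B:3,I:3):7)
total length: 317/8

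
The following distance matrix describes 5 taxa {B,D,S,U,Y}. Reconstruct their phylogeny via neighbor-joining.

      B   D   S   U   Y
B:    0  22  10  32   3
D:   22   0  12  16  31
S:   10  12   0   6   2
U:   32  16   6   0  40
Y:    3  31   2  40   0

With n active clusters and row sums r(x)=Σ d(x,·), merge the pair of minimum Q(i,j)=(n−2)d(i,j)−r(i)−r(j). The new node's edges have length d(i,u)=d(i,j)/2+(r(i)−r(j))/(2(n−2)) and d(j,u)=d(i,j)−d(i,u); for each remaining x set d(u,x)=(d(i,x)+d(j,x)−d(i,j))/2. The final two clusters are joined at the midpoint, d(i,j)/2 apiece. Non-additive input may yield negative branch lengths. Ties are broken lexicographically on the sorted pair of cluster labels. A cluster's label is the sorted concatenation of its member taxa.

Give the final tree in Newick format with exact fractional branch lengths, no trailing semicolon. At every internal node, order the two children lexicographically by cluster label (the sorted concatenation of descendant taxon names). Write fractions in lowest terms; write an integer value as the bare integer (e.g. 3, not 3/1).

iteration 1: select B,Y (d=3, Q=-134); attach at lengths (0, 3); label the merged cluster BY
  updated: d(BY,D)=25, d(BY,S)=9/2, d(BY,U)=69/2
iteration 2: select BY,S (d=9/2, Q=-155/2); attach at lengths (101/8, -65/8); label the merged cluster BSY
  updated: d(BSY,D)=65/4, d(BSY,U)=18
iteration 3: select BSY,D (d=65/4, Q=-201/4); attach at lengths (73/8, 57/8); label the merged cluster BDSY
  updated: d(BDSY,U)=71/8
iteration 4: select BDSY,U (d=71/8); attach at lengths (71/16, 71/16); label the merged cluster BDSUY
final tree: ((((B:0,Y:3):101/8,S:-65/8):73/8,D:57/8):71/16,U:71/16)
total length: 261/8

((((B:0,Y:3):101/8,S:-65/8):73/8,D:57/8):71/16,U:71/16)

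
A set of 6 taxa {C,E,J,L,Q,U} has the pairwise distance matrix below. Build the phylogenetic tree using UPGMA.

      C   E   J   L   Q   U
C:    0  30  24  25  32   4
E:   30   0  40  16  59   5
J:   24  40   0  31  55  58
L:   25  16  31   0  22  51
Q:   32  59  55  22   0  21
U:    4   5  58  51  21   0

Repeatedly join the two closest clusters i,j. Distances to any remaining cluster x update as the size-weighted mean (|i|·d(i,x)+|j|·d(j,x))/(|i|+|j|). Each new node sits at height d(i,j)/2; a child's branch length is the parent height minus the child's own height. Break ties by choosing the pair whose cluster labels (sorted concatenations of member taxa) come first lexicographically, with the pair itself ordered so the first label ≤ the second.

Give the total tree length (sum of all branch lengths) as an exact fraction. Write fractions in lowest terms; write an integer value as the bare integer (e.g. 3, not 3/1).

iteration 1: select C,U (d=4); attach at lengths (2, 2); label the merged cluster CU
  updated: d(CU,E)=35/2, d(CU,J)=41, d(CU,L)=38, d(CU,Q)=53/2
iteration 2: select E,L (d=16); attach at lengths (8, 8); label the merged cluster EL
  updated: d(CU,EL)=111/4, d(EL,J)=71/2, d(EL,Q)=81/2
iteration 3: select CU,Q (d=53/2); attach at lengths (45/4, 53/4); label the merged cluster CQU
  updated: d(CQU,EL)=32, d(CQU,J)=137/3
iteration 4: select CQU,EL (d=32); attach at lengths (11/4, 8); label the merged cluster CELQU
  updated: d(CELQU,J)=208/5
iteration 5: select CELQU,J (d=208/5); attach at lengths (24/5, 104/5); label the merged cluster CEJLQU
final tree: ((((C:2,U:2):45/4,Q:53/4):11/4,(E:8,L:8):8):24/5,J:104/5)
total length: 1617/20

1617/20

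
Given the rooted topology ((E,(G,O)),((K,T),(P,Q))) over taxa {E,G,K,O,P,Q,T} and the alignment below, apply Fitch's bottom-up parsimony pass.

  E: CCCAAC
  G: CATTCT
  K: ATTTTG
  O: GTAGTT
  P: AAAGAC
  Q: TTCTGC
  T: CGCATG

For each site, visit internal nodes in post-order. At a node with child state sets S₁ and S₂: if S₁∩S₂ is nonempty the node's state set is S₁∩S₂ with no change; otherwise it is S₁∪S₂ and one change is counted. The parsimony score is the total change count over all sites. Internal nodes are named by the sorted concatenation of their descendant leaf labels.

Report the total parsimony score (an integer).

22

GO@0: {C} ∪ {G} = {C,G} (union, +1)
EGO@0: {C} ∩ {C,G} = {C} (intersection, +0)
KT@0: {A} ∪ {C} = {A,C} (union, +1)
PQ@0: {A} ∪ {T} = {A,T} (union, +1)
KPQT@0: {A,C} ∩ {A,T} = {A} (intersection, +0)
EGKOPQT@0: {C} ∪ {A} = {A,C} (union, +1)
GO@1: {A} ∪ {T} = {A,T} (union, +1)
EGO@1: {C} ∪ {A,T} = {A,C,T} (union, +1)
KT@1: {T} ∪ {G} = {G,T} (union, +1)
PQ@1: {A} ∪ {T} = {A,T} (union, +1)
KPQT@1: {G,T} ∩ {A,T} = {T} (intersection, +0)
EGKOPQT@1: {A,C,T} ∩ {T} = {T} (intersection, +0)
GO@2: {T} ∪ {A} = {A,T} (union, +1)
EGO@2: {C} ∪ {A,T} = {A,C,T} (union, +1)
KT@2: {T} ∪ {C} = {C,T} (union, +1)
PQ@2: {A} ∪ {C} = {A,C} (union, +1)
KPQT@2: {C,T} ∩ {A,C} = {C} (intersection, +0)
EGKOPQT@2: {A,C,T} ∩ {C} = {C} (intersection, +0)
GO@3: {T} ∪ {G} = {G,T} (union, +1)
EGO@3: {A} ∪ {G,T} = {A,G,T} (union, +1)
KT@3: {T} ∪ {A} = {A,T} (union, +1)
PQ@3: {G} ∪ {T} = {G,T} (union, +1)
KPQT@3: {A,T} ∩ {G,T} = {T} (intersection, +0)
EGKOPQT@3: {A,G,T} ∩ {T} = {T} (intersection, +0)
GO@4: {C} ∪ {T} = {C,T} (union, +1)
EGO@4: {A} ∪ {C,T} = {A,C,T} (union, +1)
KT@4: {T} ∩ {T} = {T} (intersection, +0)
PQ@4: {A} ∪ {G} = {A,G} (union, +1)
KPQT@4: {T} ∪ {A,G} = {A,G,T} (union, +1)
EGKOPQT@4: {A,C,T} ∩ {A,G,T} = {A,T} (intersection, +0)
GO@5: {T} ∩ {T} = {T} (intersection, +0)
EGO@5: {C} ∪ {T} = {C,T} (union, +1)
KT@5: {G} ∩ {G} = {G} (intersection, +0)
PQ@5: {C} ∩ {C} = {C} (intersection, +0)
KPQT@5: {G} ∪ {C} = {C,G} (union, +1)
EGKOPQT@5: {C,T} ∩ {C,G} = {C} (intersection, +0)
per-site changes: [4, 4, 4, 4, 4, 2]; total = 22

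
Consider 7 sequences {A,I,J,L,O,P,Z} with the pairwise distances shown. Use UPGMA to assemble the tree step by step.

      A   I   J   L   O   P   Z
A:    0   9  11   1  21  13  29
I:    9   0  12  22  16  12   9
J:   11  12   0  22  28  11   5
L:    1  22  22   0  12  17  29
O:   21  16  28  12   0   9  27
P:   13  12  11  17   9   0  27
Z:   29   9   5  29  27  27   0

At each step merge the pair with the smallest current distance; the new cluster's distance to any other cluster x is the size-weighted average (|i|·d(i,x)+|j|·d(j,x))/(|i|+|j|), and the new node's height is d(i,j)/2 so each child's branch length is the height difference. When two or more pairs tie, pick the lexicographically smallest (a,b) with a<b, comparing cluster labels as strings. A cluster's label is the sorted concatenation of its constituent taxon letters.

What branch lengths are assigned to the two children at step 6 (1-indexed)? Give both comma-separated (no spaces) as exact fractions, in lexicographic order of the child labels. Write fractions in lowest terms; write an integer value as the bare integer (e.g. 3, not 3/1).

9/4,39/8

step 1: merge (A,L) at d=1; branch lengths A→1/2, L→1/2; new cluster AL
  updated: d(AL,I)=31/2, d(AL,J)=33/2, d(AL,O)=33/2, d(AL,P)=15, d(AL,Z)=29
step 2: merge (J,Z) at d=5; branch lengths J→5/2, Z→5/2; new cluster JZ
  updated: d(AL,JZ)=91/4, d(I,JZ)=21/2, d(JZ,O)=55/2, d(JZ,P)=19
step 3: merge (O,P) at d=9; branch lengths O→9/2, P→9/2; new cluster OP
  updated: d(AL,OP)=63/4, d(I,OP)=14, d(JZ,OP)=93/4
step 4: merge (I,JZ) at d=21/2; branch lengths I→21/4, JZ→11/4; new cluster IJZ
  updated: d(AL,IJZ)=61/3, d(IJZ,OP)=121/6
step 5: merge (AL,OP) at d=63/4; branch lengths AL→59/8, OP→27/8; new cluster ALOP
  updated: d(ALOP,IJZ)=81/4
step 6: merge (ALOP,IJZ) at d=81/4; branch lengths ALOP→9/4, IJZ→39/8; new cluster AIJLOPZ
final tree: (((A:1/2,L:1/2):59/8,(O:9/2,P:9/2):27/8):9/4,(I:21/4,(J:5/2,Z:5/2):11/4):39/8)
total length: 327/8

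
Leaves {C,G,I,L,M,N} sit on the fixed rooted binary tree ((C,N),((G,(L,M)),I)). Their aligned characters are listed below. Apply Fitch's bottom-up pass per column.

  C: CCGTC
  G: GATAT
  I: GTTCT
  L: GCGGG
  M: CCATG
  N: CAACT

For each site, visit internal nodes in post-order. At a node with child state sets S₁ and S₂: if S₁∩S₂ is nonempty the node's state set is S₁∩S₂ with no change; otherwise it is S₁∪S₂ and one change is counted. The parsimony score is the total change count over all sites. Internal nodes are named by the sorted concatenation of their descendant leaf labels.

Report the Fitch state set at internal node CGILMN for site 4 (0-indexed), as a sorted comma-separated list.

[col 0] CN: children C:{C}, N:{C} ∩→ {C}; cost 0
[col 0] LM: children L:{G}, M:{C} ∪→ {C,G}; cost 1
[col 0] GLM: children G:{G}, LM:{C,G} ∩→ {G}; cost 0
[col 0] GILM: children GLM:{G}, I:{G} ∩→ {G}; cost 0
[col 0] CGILMN: children CN:{C}, GILM:{G} ∪→ {C,G}; cost 1
[col 1] CN: children C:{C}, N:{A} ∪→ {A,C}; cost 1
[col 1] LM: children L:{C}, M:{C} ∩→ {C}; cost 0
[col 1] GLM: children G:{A}, LM:{C} ∪→ {A,C}; cost 1
[col 1] GILM: children GLM:{A,C}, I:{T} ∪→ {A,C,T}; cost 1
[col 1] CGILMN: children CN:{A,C}, GILM:{A,C,T} ∩→ {A,C}; cost 0
[col 2] CN: children C:{G}, N:{A} ∪→ {A,G}; cost 1
[col 2] LM: children L:{G}, M:{A} ∪→ {A,G}; cost 1
[col 2] GLM: children G:{T}, LM:{A,G} ∪→ {A,G,T}; cost 1
[col 2] GILM: children GLM:{A,G,T}, I:{T} ∩→ {T}; cost 0
[col 2] CGILMN: children CN:{A,G}, GILM:{T} ∪→ {A,G,T}; cost 1
[col 3] CN: children C:{T}, N:{C} ∪→ {C,T}; cost 1
[col 3] LM: children L:{G}, M:{T} ∪→ {G,T}; cost 1
[col 3] GLM: children G:{A}, LM:{G,T} ∪→ {A,G,T}; cost 1
[col 3] GILM: children GLM:{A,G,T}, I:{C} ∪→ {A,C,G,T}; cost 1
[col 3] CGILMN: children CN:{C,T}, GILM:{A,C,G,T} ∩→ {C,T}; cost 0
[col 4] CN: children C:{C}, N:{T} ∪→ {C,T}; cost 1
[col 4] LM: children L:{G}, M:{G} ∩→ {G}; cost 0
[col 4] GLM: children G:{T}, LM:{G} ∪→ {G,T}; cost 1
[col 4] GILM: children GLM:{G,T}, I:{T} ∩→ {T}; cost 0
[col 4] CGILMN: children CN:{C,T}, GILM:{T} ∩→ {T}; cost 0
per-site changes: [2, 3, 4, 4, 2]; total = 15

T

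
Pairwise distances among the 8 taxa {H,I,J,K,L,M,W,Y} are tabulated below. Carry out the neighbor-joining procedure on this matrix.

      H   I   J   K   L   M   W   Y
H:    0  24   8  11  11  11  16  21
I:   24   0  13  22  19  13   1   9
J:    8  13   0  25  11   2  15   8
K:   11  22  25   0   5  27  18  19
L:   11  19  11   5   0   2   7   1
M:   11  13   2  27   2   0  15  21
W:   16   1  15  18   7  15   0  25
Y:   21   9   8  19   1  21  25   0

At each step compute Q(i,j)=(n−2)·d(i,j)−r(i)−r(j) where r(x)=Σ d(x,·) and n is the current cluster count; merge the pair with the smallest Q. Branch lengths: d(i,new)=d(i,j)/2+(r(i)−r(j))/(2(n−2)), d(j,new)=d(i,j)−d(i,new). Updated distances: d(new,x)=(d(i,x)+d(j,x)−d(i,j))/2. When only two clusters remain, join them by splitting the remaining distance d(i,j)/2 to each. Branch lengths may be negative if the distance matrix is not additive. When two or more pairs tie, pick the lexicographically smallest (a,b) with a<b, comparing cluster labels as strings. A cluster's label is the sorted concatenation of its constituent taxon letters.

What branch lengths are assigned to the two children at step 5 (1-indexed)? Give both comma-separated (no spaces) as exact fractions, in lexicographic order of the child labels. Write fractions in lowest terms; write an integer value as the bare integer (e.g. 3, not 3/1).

73/16,55/16

iteration 1: select I,W (d=1, Q=-192); attach at lengths (5/6, 1/6); label the merged cluster IW
  updated: d(H,IW)=39/2, d(IW,J)=27/2, d(IW,K)=39/2, d(IW,L)=25/2, d(IW,M)=27/2, d(IW,Y)=33/2
iteration 2: select J,M (d=2, Q=-134); attach at lengths (1/10, 19/10); label the merged cluster JM
  updated: d(H,JM)=17/2, d(IW,JM)=25/2, d(JM,K)=25, d(JM,L)=11/2, d(JM,Y)=27/2
iteration 3: select H,K (d=11, Q=-213/2); attach at lengths (71/16, 105/16); label the merged cluster HK
  updated: d(HK,IW)=14, d(HK,JM)=45/4, d(HK,L)=5/2, d(HK,Y)=29/2
iteration 4: select L,Y (d=1, Q=-64); attach at lengths (-7/2, 9/2); label the merged cluster LY
  updated: d(HK,LY)=8, d(IW,LY)=14, d(JM,LY)=9
iteration 5: select HK,LY (d=8, Q=-193/4); attach at lengths (73/16, 55/16); label the merged cluster HKLY
  updated: d(HKLY,IW)=10, d(HKLY,JM)=49/8
iteration 6: select HKLY,IW (d=10, Q=-229/8); attach at lengths (29/16, 131/16); label the merged cluster HIKLWY
  updated: d(HIKLWY,JM)=69/16
iteration 7: select HIKLWY,JM (d=69/16); attach at lengths (69/32, 69/32); label the merged cluster HIJKLMWY
final tree: ((((H:71/16,K:105/16):73/16,(L:-7/2,Y:9/2):55/16):29/16,(I:5/6,W:1/6):131/16):69/32,(J:1/10,M:19/10):69/32)
total length: 597/16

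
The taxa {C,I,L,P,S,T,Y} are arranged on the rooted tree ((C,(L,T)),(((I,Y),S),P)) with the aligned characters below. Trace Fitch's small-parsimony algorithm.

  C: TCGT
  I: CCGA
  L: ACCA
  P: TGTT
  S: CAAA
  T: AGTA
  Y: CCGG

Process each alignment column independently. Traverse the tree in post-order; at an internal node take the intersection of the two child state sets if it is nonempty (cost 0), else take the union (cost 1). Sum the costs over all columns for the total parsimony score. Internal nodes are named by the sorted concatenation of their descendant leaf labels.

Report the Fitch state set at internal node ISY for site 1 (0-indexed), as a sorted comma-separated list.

site 0, node LT: L={A} ∩ T={A} → {A} (+0)
site 0, node CLT: C={T} ∪ LT={A} → {A,T} (+1)
site 0, node IY: I={C} ∩ Y={C} → {C} (+0)
site 0, node ISY: IY={C} ∩ S={C} → {C} (+0)
site 0, node IPSY: ISY={C} ∪ P={T} → {C,T} (+1)
site 0, node CILPSTY: CLT={A,T} ∩ IPSY={C,T} → {T} (+0)
site 1, node LT: L={C} ∪ T={G} → {C,G} (+1)
site 1, node CLT: C={C} ∩ LT={C,G} → {C} (+0)
site 1, node IY: I={C} ∩ Y={C} → {C} (+0)
site 1, node ISY: IY={C} ∪ S={A} → {A,C} (+1)
site 1, node IPSY: ISY={A,C} ∪ P={G} → {A,C,G} (+1)
site 1, node CILPSTY: CLT={C} ∩ IPSY={A,C,G} → {C} (+0)
site 2, node LT: L={C} ∪ T={T} → {C,T} (+1)
site 2, node CLT: C={G} ∪ LT={C,T} → {C,G,T} (+1)
site 2, node IY: I={G} ∩ Y={G} → {G} (+0)
site 2, node ISY: IY={G} ∪ S={A} → {A,G} (+1)
site 2, node IPSY: ISY={A,G} ∪ P={T} → {A,G,T} (+1)
site 2, node CILPSTY: CLT={C,G,T} ∩ IPSY={A,G,T} → {G,T} (+0)
site 3, node LT: L={A} ∩ T={A} → {A} (+0)
site 3, node CLT: C={T} ∪ LT={A} → {A,T} (+1)
site 3, node IY: I={A} ∪ Y={G} → {A,G} (+1)
site 3, node ISY: IY={A,G} ∩ S={A} → {A} (+0)
site 3, node IPSY: ISY={A} ∪ P={T} → {A,T} (+1)
site 3, node CILPSTY: CLT={A,T} ∩ IPSY={A,T} → {A,T} (+0)
per-site changes: [2, 3, 4, 3]; total = 12

A,C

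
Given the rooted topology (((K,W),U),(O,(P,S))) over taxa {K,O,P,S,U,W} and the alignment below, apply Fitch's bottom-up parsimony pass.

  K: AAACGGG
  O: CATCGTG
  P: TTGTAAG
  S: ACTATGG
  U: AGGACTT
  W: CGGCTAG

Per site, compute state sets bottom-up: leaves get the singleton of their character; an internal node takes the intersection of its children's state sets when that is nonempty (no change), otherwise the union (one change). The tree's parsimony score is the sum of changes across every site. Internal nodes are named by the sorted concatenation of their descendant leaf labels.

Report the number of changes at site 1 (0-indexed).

4

[col 0] KW: children K:{A}, W:{C} ∪→ {A,C}; cost 1
[col 0] KUW: children KW:{A,C}, U:{A} ∩→ {A}; cost 0
[col 0] PS: children P:{T}, S:{A} ∪→ {A,T}; cost 1
[col 0] OPS: children O:{C}, PS:{A,T} ∪→ {A,C,T}; cost 1
[col 0] KOPSUW: children KUW:{A}, OPS:{A,C,T} ∩→ {A}; cost 0
[col 1] KW: children K:{A}, W:{G} ∪→ {A,G}; cost 1
[col 1] KUW: children KW:{A,G}, U:{G} ∩→ {G}; cost 0
[col 1] PS: children P:{T}, S:{C} ∪→ {C,T}; cost 1
[col 1] OPS: children O:{A}, PS:{C,T} ∪→ {A,C,T}; cost 1
[col 1] KOPSUW: children KUW:{G}, OPS:{A,C,T} ∪→ {A,C,G,T}; cost 1
[col 2] KW: children K:{A}, W:{G} ∪→ {A,G}; cost 1
[col 2] KUW: children KW:{A,G}, U:{G} ∩→ {G}; cost 0
[col 2] PS: children P:{G}, S:{T} ∪→ {G,T}; cost 1
[col 2] OPS: children O:{T}, PS:{G,T} ∩→ {T}; cost 0
[col 2] KOPSUW: children KUW:{G}, OPS:{T} ∪→ {G,T}; cost 1
[col 3] KW: children K:{C}, W:{C} ∩→ {C}; cost 0
[col 3] KUW: children KW:{C}, U:{A} ∪→ {A,C}; cost 1
[col 3] PS: children P:{T}, S:{A} ∪→ {A,T}; cost 1
[col 3] OPS: children O:{C}, PS:{A,T} ∪→ {A,C,T}; cost 1
[col 3] KOPSUW: children KUW:{A,C}, OPS:{A,C,T} ∩→ {A,C}; cost 0
[col 4] KW: children K:{G}, W:{T} ∪→ {G,T}; cost 1
[col 4] KUW: children KW:{G,T}, U:{C} ∪→ {C,G,T}; cost 1
[col 4] PS: children P:{A}, S:{T} ∪→ {A,T}; cost 1
[col 4] OPS: children O:{G}, PS:{A,T} ∪→ {A,G,T}; cost 1
[col 4] KOPSUW: children KUW:{C,G,T}, OPS:{A,G,T} ∩→ {G,T}; cost 0
[col 5] KW: children K:{G}, W:{A} ∪→ {A,G}; cost 1
[col 5] KUW: children KW:{A,G}, U:{T} ∪→ {A,G,T}; cost 1
[col 5] PS: children P:{A}, S:{G} ∪→ {A,G}; cost 1
[col 5] OPS: children O:{T}, PS:{A,G} ∪→ {A,G,T}; cost 1
[col 5] KOPSUW: children KUW:{A,G,T}, OPS:{A,G,T} ∩→ {A,G,T}; cost 0
[col 6] KW: children K:{G}, W:{G} ∩→ {G}; cost 0
[col 6] KUW: children KW:{G}, U:{T} ∪→ {G,T}; cost 1
[col 6] PS: children P:{G}, S:{G} ∩→ {G}; cost 0
[col 6] OPS: children O:{G}, PS:{G} ∩→ {G}; cost 0
[col 6] KOPSUW: children KUW:{G,T}, OPS:{G} ∩→ {G}; cost 0
per-site changes: [3, 4, 3, 3, 4, 4, 1]; total = 22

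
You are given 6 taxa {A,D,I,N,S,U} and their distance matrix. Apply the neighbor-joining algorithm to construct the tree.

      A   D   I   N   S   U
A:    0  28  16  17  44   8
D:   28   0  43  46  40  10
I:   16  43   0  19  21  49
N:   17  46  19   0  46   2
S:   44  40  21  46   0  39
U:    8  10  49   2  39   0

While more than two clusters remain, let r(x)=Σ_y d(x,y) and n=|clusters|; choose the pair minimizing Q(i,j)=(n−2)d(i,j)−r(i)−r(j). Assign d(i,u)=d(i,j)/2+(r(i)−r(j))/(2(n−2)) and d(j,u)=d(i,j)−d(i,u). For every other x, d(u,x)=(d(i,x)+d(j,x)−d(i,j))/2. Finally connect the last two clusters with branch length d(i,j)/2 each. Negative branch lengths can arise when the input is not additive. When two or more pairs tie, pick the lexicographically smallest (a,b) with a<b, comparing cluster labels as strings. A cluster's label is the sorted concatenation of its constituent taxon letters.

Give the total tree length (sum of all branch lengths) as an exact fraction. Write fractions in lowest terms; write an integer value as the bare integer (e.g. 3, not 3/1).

1. join I+S (d=21, Q=-254) ⇒ IS; edges |I|=21/4, |S|=63/4
  updated: d(A,IS)=39/2, d(D,IS)=31, d(IS,N)=22, d(IS,U)=67/2
2. join D+U (d=10, Q=-277/2) ⇒ DU; edges |D|=61/4, |U|=-21/4
  updated: d(A,DU)=13, d(DU,IS)=109/4, d(DU,N)=19
3. join A+DU (d=13, Q=-331/4) ⇒ ADU; edges |A|=65/16, |DU|=143/16
  updated: d(ADU,IS)=135/8, d(ADU,N)=23/2
4. join ADU+IS (d=135/8, Q=-403/8) ⇒ ADISU; edges |ADU|=51/16, |IS|=219/16
  updated: d(ADISU,N)=133/16
5. join ADISU+N (d=133/16) ⇒ ADINSU; edges |ADISU|=133/32, |N|=133/32
final tree: (((A:65/16,(D:61/4,U:-21/4):143/16):51/16,(I:21/4,S:63/4):219/16):133/32,N:133/32)
total length: 1107/16

1107/16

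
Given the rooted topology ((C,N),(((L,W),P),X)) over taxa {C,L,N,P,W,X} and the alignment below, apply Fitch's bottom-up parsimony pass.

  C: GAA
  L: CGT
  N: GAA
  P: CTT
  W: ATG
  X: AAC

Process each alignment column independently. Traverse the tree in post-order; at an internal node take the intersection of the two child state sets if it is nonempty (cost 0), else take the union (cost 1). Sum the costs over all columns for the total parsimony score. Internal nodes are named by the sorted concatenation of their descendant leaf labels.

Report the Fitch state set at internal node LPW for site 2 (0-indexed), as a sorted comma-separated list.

T

CN@0: {G} ∩ {G} = {G} (intersection, +0)
LW@0: {C} ∪ {A} = {A,C} (union, +1)
LPW@0: {A,C} ∩ {C} = {C} (intersection, +0)
LPWX@0: {C} ∪ {A} = {A,C} (union, +1)
CLNPWX@0: {G} ∪ {A,C} = {A,C,G} (union, +1)
CN@1: {A} ∩ {A} = {A} (intersection, +0)
LW@1: {G} ∪ {T} = {G,T} (union, +1)
LPW@1: {G,T} ∩ {T} = {T} (intersection, +0)
LPWX@1: {T} ∪ {A} = {A,T} (union, +1)
CLNPWX@1: {A} ∩ {A,T} = {A} (intersection, +0)
CN@2: {A} ∩ {A} = {A} (intersection, +0)
LW@2: {T} ∪ {G} = {G,T} (union, +1)
LPW@2: {G,T} ∩ {T} = {T} (intersection, +0)
LPWX@2: {T} ∪ {C} = {C,T} (union, +1)
CLNPWX@2: {A} ∪ {C,T} = {A,C,T} (union, +1)
per-site changes: [3, 2, 3]; total = 8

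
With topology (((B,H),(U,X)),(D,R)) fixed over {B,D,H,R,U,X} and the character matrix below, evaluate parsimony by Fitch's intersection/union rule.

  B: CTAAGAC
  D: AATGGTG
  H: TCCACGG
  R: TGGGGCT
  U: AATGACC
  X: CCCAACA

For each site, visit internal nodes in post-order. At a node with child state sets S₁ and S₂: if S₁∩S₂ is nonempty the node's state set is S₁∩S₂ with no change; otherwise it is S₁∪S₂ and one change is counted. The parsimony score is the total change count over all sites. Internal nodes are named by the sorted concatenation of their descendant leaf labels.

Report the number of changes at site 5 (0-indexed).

3

site 0, node BH: B={C} ∪ H={T} → {C,T} (+1)
site 0, node UX: U={A} ∪ X={C} → {A,C} (+1)
site 0, node BHUX: BH={C,T} ∩ UX={A,C} → {C} (+0)
site 0, node DR: D={A} ∪ R={T} → {A,T} (+1)
site 0, node BDHRUX: BHUX={C} ∪ DR={A,T} → {A,C,T} (+1)
site 1, node BH: B={T} ∪ H={C} → {C,T} (+1)
site 1, node UX: U={A} ∪ X={C} → {A,C} (+1)
site 1, node BHUX: BH={C,T} ∩ UX={A,C} → {C} (+0)
site 1, node DR: D={A} ∪ R={G} → {A,G} (+1)
site 1, node BDHRUX: BHUX={C} ∪ DR={A,G} → {A,C,G} (+1)
site 2, node BH: B={A} ∪ H={C} → {A,C} (+1)
site 2, node UX: U={T} ∪ X={C} → {C,T} (+1)
site 2, node BHUX: BH={A,C} ∩ UX={C,T} → {C} (+0)
site 2, node DR: D={T} ∪ R={G} → {G,T} (+1)
site 2, node BDHRUX: BHUX={C} ∪ DR={G,T} → {C,G,T} (+1)
site 3, node BH: B={A} ∩ H={A} → {A} (+0)
site 3, node UX: U={G} ∪ X={A} → {A,G} (+1)
site 3, node BHUX: BH={A} ∩ UX={A,G} → {A} (+0)
site 3, node DR: D={G} ∩ R={G} → {G} (+0)
site 3, node BDHRUX: BHUX={A} ∪ DR={G} → {A,G} (+1)
site 4, node BH: B={G} ∪ H={C} → {C,G} (+1)
site 4, node UX: U={A} ∩ X={A} → {A} (+0)
site 4, node BHUX: BH={C,G} ∪ UX={A} → {A,C,G} (+1)
site 4, node DR: D={G} ∩ R={G} → {G} (+0)
site 4, node BDHRUX: BHUX={A,C,G} ∩ DR={G} → {G} (+0)
site 5, node BH: B={A} ∪ H={G} → {A,G} (+1)
site 5, node UX: U={C} ∩ X={C} → {C} (+0)
site 5, node BHUX: BH={A,G} ∪ UX={C} → {A,C,G} (+1)
site 5, node DR: D={T} ∪ R={C} → {C,T} (+1)
site 5, node BDHRUX: BHUX={A,C,G} ∩ DR={C,T} → {C} (+0)
site 6, node BH: B={C} ∪ H={G} → {C,G} (+1)
site 6, node UX: U={C} ∪ X={A} → {A,C} (+1)
site 6, node BHUX: BH={C,G} ∩ UX={A,C} → {C} (+0)
site 6, node DR: D={G} ∪ R={T} → {G,T} (+1)
site 6, node BDHRUX: BHUX={C} ∪ DR={G,T} → {C,G,T} (+1)
per-site changes: [4, 4, 4, 2, 2, 3, 4]; total = 23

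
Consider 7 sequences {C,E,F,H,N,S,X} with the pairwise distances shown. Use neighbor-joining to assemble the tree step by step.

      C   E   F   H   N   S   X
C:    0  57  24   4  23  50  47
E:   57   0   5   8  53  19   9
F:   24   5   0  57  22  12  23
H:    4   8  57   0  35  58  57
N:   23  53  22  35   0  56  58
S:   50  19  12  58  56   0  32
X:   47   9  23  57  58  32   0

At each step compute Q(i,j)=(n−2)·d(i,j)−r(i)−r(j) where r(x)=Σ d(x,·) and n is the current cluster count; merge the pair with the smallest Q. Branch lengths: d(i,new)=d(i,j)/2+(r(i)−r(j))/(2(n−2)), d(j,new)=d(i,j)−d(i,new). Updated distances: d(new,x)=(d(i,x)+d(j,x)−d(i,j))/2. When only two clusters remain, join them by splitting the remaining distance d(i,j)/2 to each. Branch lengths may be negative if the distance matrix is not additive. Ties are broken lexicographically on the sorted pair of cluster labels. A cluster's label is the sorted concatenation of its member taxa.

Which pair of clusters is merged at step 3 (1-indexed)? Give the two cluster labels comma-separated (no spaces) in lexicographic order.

E,X

1. join C+H (d=4, Q=-404) ⇒ CH; edges |C|=3/5, |H|=17/5
  updated: d(CH,E)=61/2, d(CH,F)=77/2, d(CH,N)=27, d(CH,S)=52, d(CH,X)=50
2. join CH+N (d=27, Q=-306) ⇒ CHN; edges |CH|=45/4, |N|=63/4
  updated: d(CHN,E)=113/4, d(CHN,F)=67/4, d(CHN,S)=81/2, d(CHN,X)=81/2
3. join E+X (d=9, Q=-555/4) ⇒ EX; edges |E|=-65/24, |X|=281/24
  updated: d(CHN,EX)=239/8, d(EX,F)=19/2, d(EX,S)=21
4. join CHN+F (d=67/4, Q=-735/8) ⇒ CFHN; edges |CHN|=659/32, |F|=-123/32
  updated: d(CFHN,EX)=181/16, d(CFHN,S)=143/8
5. join CFHN+EX (d=181/16, Q=-803/16) ⇒ CEFHNX; edges |CFHN|=131/32, |EX|=231/32
  updated: d(CEFHNX,S)=441/32
6. join CEFHNX+S (d=441/32) ⇒ CEFHNSX; edges |CEFHNX|=441/64, |S|=441/64
final tree: (((((C:3/5,H:17/5):45/4,N:63/4):659/32,F:-123/32):131/32,(E:-65/24,X:281/24):231/32):441/64,S:441/64)
total length: 2619/32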